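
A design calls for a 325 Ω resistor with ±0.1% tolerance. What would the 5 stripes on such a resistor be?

325 Ω = 325 × 10^0.
3 → orange
2 → red
5 → green
Multiplier 10^0 → black.
±0.1% tolerance → violet.

orange, red, green, black, violet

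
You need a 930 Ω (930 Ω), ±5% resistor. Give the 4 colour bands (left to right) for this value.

930 Ω = 93 × 10^1.
9 → white
3 → orange
Multiplier 10^1 → brown.
±5% tolerance → gold.

white, orange, brown, gold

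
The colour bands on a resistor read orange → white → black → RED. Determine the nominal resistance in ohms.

39 Ω

Orange → 3 (first significant figure)
White → 9 (second significant figure)
Black → ×1 multiplier
39 × 1 = 39 Ω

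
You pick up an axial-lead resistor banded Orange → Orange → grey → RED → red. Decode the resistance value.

Orange → 3 (first significant figure)
Orange → 3 (second significant figure)
Grey → 8 (third significant figure)
Red → ×10^2 multiplier
338 × 100 = 33800 Ω

33800 Ω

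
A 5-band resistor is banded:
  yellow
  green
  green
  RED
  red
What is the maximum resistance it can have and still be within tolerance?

46410 Ω

Yellow → 4 (first significant figure)
Green → 5 (second significant figure)
Green → 5 (third significant figure)
Red → ×10^2 multiplier
Red → ±2% tolerance
455 × 100 = 45500 Ω
Maximum = 45500 × (1 + 2/100) = 46410 Ω.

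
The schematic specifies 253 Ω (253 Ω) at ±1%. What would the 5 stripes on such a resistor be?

red, green, orange, black, brown

253 Ω = 253 × 10^0.
2 → red
5 → green
3 → orange
Multiplier 10^0 → black.
±1% tolerance → brown.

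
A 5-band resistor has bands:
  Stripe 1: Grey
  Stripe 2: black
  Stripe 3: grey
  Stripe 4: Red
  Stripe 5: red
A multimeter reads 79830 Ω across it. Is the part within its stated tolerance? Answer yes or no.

yes

Grey → 8 (first significant figure)
Black → 0 (second significant figure)
Grey → 8 (third significant figure)
Red → ×10^2 multiplier
Red → ±2% tolerance
808 × 100 = 80800 Ω
Allowed range: 79184 Ω to 82416 Ω.
79830 Ω lies inside that range.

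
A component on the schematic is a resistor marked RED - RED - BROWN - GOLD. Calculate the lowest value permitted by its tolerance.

Red → 2 (first significant figure)
Red → 2 (second significant figure)
Brown → ×10 multiplier
Gold → ±5% tolerance
22 × 10 = 220 Ω
Lowest = 220 × (1 − 5/100) = 209 Ω.

209 Ω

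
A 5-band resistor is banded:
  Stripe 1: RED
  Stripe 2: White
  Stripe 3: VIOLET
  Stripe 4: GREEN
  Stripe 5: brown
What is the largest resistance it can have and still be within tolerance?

29997000 Ω

Red → 2 (first significant figure)
White → 9 (second significant figure)
Violet → 7 (third significant figure)
Green → ×10^5 multiplier
Brown → ±1% tolerance
297 × 100000 = 29700000 Ω
Largest = 29700000 × (1 + 1/100) = 29997000 Ω.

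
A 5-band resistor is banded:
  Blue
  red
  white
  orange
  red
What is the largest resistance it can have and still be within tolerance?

Blue → 6 (first significant figure)
Red → 2 (second significant figure)
White → 9 (third significant figure)
Orange → ×10^3 multiplier
Red → ±2% tolerance
629 × 1000 = 629000 Ω
Largest = 629000 × (1 + 2/100) = 641580 Ω.

641580 Ω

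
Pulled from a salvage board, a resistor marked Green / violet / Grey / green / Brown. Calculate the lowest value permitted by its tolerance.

57222000 Ω

Green → 5 (first significant figure)
Violet → 7 (second significant figure)
Grey → 8 (third significant figure)
Green → ×10^5 multiplier
Brown → ±1% tolerance
578 × 100000 = 57800000 Ω
Lowest = 57800000 × (1 − 1/100) = 57222000 Ω.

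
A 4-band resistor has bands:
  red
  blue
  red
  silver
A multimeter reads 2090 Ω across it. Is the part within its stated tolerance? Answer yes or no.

no

Red → 2 (first significant figure)
Blue → 6 (second significant figure)
Red → ×10^2 multiplier
Silver → ±10% tolerance
26 × 100 = 2600 Ω
Allowed range: 2340 Ω to 2860 Ω.
2090 Ω lies outside that range.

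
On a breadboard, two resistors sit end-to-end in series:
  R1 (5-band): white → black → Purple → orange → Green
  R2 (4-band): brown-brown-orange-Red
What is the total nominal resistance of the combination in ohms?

R1: white, black, violet → 907; orange ×10^3 → 907000 Ω.
R2: brown, brown → 11; orange ×10^3 → 11000 Ω.
Series: 907000 + 11000 = 918000 Ω.

918000 Ω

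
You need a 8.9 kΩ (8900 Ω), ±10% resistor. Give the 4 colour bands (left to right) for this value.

grey, white, red, silver

8900 Ω = 89 × 10^2.
8 → grey
9 → white
Multiplier 10^2 → red.
±10% tolerance → silver.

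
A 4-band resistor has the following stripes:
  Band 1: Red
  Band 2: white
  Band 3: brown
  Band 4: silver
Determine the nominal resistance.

Red → 2 (first significant figure)
White → 9 (second significant figure)
Brown → ×10 multiplier
29 × 10 = 290 Ω

290 Ω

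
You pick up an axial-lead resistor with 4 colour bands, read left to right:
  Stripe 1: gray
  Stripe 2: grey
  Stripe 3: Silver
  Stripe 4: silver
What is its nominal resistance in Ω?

0.88 Ω

Grey → 8 (first significant figure)
Grey → 8 (second significant figure)
Silver → ×0.01 multiplier
88 × 0.01 = 0.88 Ω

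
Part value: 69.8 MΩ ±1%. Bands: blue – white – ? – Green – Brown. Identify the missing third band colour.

69800000 Ω = 698 × 10^5.
The third band gives digit 8 of the significand, and 8 is grey.

grey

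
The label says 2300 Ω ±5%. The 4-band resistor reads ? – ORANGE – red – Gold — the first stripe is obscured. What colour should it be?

red

2300 Ω = 23 × 10^2.
The first band gives digit 2 of the significand, and 2 is red.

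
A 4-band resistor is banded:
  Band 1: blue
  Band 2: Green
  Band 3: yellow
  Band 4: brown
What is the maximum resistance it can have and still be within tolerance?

656500 Ω

Blue → 6 (first significant figure)
Green → 5 (second significant figure)
Yellow → ×10^4 multiplier
Brown → ±1% tolerance
65 × 10000 = 650000 Ω
Maximum = 650000 × (1 + 1/100) = 656500 Ω.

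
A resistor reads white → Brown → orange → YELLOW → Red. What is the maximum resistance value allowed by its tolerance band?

9312600 Ω

White → 9 (first significant figure)
Brown → 1 (second significant figure)
Orange → 3 (third significant figure)
Yellow → ×10^4 multiplier
Red → ±2% tolerance
913 × 10000 = 9130000 Ω
Maximum = 9130000 × (1 + 2/100) = 9312600 Ω.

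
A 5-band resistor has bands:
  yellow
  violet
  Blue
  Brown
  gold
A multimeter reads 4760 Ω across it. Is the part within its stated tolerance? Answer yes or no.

yes

Yellow → 4 (first significant figure)
Violet → 7 (second significant figure)
Blue → 6 (third significant figure)
Brown → ×10 multiplier
Gold → ±5% tolerance
476 × 10 = 4760 Ω
Allowed range: 4522 Ω to 4998 Ω.
4760 Ω lies inside that range.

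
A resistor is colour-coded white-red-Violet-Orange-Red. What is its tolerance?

±2%

The last band, red, is the tolerance band.
Red corresponds to ±2%.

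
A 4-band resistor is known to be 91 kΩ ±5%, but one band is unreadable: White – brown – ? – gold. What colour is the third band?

orange

91000 Ω = 91 × 10^3.
The third band is the multiplier, 10^3, which is orange.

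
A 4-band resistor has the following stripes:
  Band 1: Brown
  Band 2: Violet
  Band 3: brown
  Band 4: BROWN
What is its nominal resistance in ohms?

170 Ω

Brown → 1 (first significant figure)
Violet → 7 (second significant figure)
Brown → ×10 multiplier
17 × 10 = 170 Ω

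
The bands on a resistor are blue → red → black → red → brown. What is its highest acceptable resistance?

62620 Ω

Blue → 6 (first significant figure)
Red → 2 (second significant figure)
Black → 0 (third significant figure)
Red → ×10^2 multiplier
Brown → ±1% tolerance
620 × 100 = 62000 Ω
Highest = 62000 × (1 + 1/100) = 62620 Ω.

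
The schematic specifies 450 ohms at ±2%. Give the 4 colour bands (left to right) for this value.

yellow, green, brown, red

450 Ω = 45 × 10^1.
4 → yellow
5 → green
Multiplier 10^1 → brown.
±2% tolerance → red.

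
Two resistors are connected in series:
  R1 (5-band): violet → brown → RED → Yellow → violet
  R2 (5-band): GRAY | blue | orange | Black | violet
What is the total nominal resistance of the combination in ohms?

R1: violet, brown, red → 712; yellow ×10^4 → 7120000 Ω.
R2: grey, blue, orange → 863; black ×1 → 863 Ω.
Series: 7120000 + 863 = 7120863 Ω.

7120863 Ω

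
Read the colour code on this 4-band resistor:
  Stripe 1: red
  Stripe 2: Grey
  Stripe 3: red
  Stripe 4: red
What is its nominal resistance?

Red → 2 (first significant figure)
Grey → 8 (second significant figure)
Red → ×10^2 multiplier
28 × 100 = 2800 Ω

2800 Ω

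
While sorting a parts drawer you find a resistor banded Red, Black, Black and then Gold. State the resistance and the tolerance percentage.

20 Ω ±5%

Red → 2 (first significant figure)
Black → 0 (second significant figure)
Black → ×1 multiplier
Gold → ±5% tolerance
20 × 1 = 20 Ω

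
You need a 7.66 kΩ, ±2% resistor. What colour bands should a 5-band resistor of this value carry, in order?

violet, blue, blue, brown, red

7660 Ω = 766 × 10^1.
7 → violet
6 → blue
6 → blue
Multiplier 10^1 → brown.
±2% tolerance → red.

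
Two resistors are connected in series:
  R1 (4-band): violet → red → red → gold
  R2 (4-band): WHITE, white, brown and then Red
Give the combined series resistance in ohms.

8190 Ω

R1: violet, red → 72; red ×10^2 → 7200 Ω.
R2: white, white → 99; brown ×10 → 990 Ω.
Series: 7200 + 990 = 8190 Ω.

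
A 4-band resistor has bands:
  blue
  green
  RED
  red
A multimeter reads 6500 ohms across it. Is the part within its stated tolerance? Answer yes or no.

Blue → 6 (first significant figure)
Green → 5 (second significant figure)
Red → ×10^2 multiplier
Red → ±2% tolerance
65 × 100 = 6500 Ω
Allowed range: 6370 Ω to 6630 Ω.
6500 ohms lies inside that range.

yes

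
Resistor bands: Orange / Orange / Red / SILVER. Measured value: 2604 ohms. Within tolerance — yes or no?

no

Orange → 3 (first significant figure)
Orange → 3 (second significant figure)
Red → ×10^2 multiplier
Silver → ±10% tolerance
33 × 100 = 3300 Ω
Allowed range: 2970 Ω to 3630 Ω.
2604 ohms lies outside that range.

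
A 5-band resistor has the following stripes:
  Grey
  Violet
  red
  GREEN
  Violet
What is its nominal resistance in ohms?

87200000 Ω

Grey → 8 (first significant figure)
Violet → 7 (second significant figure)
Red → 2 (third significant figure)
Green → ×10^5 multiplier
872 × 100000 = 87200000 Ω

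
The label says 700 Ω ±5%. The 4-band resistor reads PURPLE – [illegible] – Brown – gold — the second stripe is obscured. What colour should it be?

700 Ω = 70 × 10^1.
The second band gives digit 0 of the significand, and 0 is black.

black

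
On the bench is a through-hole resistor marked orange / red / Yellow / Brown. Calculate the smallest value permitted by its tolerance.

316800 Ω

Orange → 3 (first significant figure)
Red → 2 (second significant figure)
Yellow → ×10^4 multiplier
Brown → ±1% tolerance
32 × 10000 = 320000 Ω
Smallest = 320000 × (1 − 1/100) = 316800 Ω.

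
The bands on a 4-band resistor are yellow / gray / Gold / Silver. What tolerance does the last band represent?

The last band, silver, is the tolerance band.
Silver corresponds to ±10%.

±10%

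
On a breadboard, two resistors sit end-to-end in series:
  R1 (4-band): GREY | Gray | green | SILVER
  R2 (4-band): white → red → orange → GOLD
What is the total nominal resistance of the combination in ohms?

8892000 Ω

R1: grey, grey → 88; green ×10^5 → 8800000 Ω.
R2: white, red → 92; orange ×10^3 → 92000 Ω.
Series: 8800000 + 92000 = 8892000 Ω.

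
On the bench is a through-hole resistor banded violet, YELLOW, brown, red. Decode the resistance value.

740 Ω

Violet → 7 (first significant figure)
Yellow → 4 (second significant figure)
Brown → ×10 multiplier
74 × 10 = 740 Ω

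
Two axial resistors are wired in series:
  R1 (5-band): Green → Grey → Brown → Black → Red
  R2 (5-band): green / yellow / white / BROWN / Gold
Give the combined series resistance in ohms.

R1: green, grey, brown → 581; black ×1 → 581 Ω.
R2: green, yellow, white → 549; brown ×10 → 5490 Ω.
Series: 581 + 5490 = 6071 Ω.

6071 Ω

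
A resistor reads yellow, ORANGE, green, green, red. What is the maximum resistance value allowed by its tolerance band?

44370000 Ω

Yellow → 4 (first significant figure)
Orange → 3 (second significant figure)
Green → 5 (third significant figure)
Green → ×10^5 multiplier
Red → ±2% tolerance
435 × 100000 = 43500000 Ω
Maximum = 43500000 × (1 + 2/100) = 44370000 Ω.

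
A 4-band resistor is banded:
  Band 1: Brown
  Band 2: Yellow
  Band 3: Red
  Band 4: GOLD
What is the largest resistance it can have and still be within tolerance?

1470 Ω

Brown → 1 (first significant figure)
Yellow → 4 (second significant figure)
Red → ×10^2 multiplier
Gold → ±5% tolerance
14 × 100 = 1400 Ω
Largest = 1400 × (1 + 5/100) = 1470 Ω.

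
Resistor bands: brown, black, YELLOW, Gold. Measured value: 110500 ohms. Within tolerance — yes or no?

Brown → 1 (first significant figure)
Black → 0 (second significant figure)
Yellow → ×10^4 multiplier
Gold → ±5% tolerance
10 × 10000 = 100000 Ω
Allowed range: 95000 Ω to 105000 Ω.
110500 ohms lies outside that range.

no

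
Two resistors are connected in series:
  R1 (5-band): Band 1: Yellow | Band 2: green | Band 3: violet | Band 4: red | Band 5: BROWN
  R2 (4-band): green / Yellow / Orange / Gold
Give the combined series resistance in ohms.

99700 Ω

R1: yellow, green, violet → 457; red ×10^2 → 45700 Ω.
R2: green, yellow → 54; orange ×10^3 → 54000 Ω.
Series: 45700 + 54000 = 99700 Ω.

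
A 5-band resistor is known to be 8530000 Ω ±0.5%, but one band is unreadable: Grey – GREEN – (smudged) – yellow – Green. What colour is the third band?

orange

8530000 Ω = 853 × 10^4.
The third band gives digit 3 of the significand, and 3 is orange.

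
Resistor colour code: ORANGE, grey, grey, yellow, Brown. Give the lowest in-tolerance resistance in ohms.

3841200 Ω

Orange → 3 (first significant figure)
Grey → 8 (second significant figure)
Grey → 8 (third significant figure)
Yellow → ×10^4 multiplier
Brown → ±1% tolerance
388 × 10000 = 3880000 Ω
Lowest = 3880000 × (1 − 1/100) = 3841200 Ω.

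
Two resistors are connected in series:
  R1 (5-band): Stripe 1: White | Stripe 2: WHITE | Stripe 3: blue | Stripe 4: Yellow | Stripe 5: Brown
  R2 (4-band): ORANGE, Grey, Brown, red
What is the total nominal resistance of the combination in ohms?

R1: white, white, blue → 996; yellow ×10^4 → 9960000 Ω.
R2: orange, grey → 38; brown ×10 → 380 Ω.
Series: 9960000 + 380 = 9960380 Ω.

9960380 Ω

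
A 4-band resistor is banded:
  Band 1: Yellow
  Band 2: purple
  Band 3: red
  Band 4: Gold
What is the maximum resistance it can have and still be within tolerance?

4935 Ω

Yellow → 4 (first significant figure)
Violet → 7 (second significant figure)
Red → ×10^2 multiplier
Gold → ±5% tolerance
47 × 100 = 4700 Ω
Maximum = 4700 × (1 + 5/100) = 4935 Ω.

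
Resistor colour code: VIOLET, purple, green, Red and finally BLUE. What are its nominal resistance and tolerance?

Violet → 7 (first significant figure)
Violet → 7 (second significant figure)
Green → 5 (third significant figure)
Red → ×10^2 multiplier
Blue → ±0.25% tolerance
775 × 100 = 77500 Ω

77500 Ω ±0.25%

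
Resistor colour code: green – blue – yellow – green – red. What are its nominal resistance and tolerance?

Green → 5 (first significant figure)
Blue → 6 (second significant figure)
Yellow → 4 (third significant figure)
Green → ×10^5 multiplier
Red → ±2% tolerance
564 × 100000 = 56400000 Ω

56400000 Ω ±2%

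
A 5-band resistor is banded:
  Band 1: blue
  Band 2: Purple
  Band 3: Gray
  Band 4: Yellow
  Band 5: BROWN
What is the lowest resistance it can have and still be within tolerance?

6712200 Ω

Blue → 6 (first significant figure)
Violet → 7 (second significant figure)
Grey → 8 (third significant figure)
Yellow → ×10^4 multiplier
Brown → ±1% tolerance
678 × 10000 = 6780000 Ω
Lowest = 6780000 × (1 − 1/100) = 6712200 Ω.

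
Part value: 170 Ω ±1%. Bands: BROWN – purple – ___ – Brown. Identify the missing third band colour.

brown

170 Ω = 17 × 10^1.
The third band is the multiplier, 10^1, which is brown.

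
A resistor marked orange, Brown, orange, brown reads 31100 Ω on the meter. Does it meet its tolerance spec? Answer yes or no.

yes

Orange → 3 (first significant figure)
Brown → 1 (second significant figure)
Orange → ×10^3 multiplier
Brown → ±1% tolerance
31 × 1000 = 31000 Ω
Allowed range: 30690 Ω to 31310 Ω.
31100 Ω lies inside that range.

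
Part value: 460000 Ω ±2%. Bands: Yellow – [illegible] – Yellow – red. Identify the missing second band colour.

blue

460000 Ω = 46 × 10^4.
The second band gives digit 6 of the significand, and 6 is blue.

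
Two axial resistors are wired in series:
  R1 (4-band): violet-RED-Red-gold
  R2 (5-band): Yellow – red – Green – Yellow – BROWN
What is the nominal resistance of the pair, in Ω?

R1: violet, red → 72; red ×10^2 → 7200 Ω.
R2: yellow, red, green → 425; yellow ×10^4 → 4250000 Ω.
Series: 7200 + 4250000 = 4257200 Ω.

4257200 Ω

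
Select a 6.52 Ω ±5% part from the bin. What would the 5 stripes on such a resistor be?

blue, green, red, silver, gold

6.52 Ω = 652 × 10^-2.
6 → blue
5 → green
2 → red
Multiplier 10^-2 → silver.
±5% tolerance → gold.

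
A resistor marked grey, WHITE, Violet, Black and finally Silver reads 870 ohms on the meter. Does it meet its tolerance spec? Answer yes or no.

yes

Grey → 8 (first significant figure)
White → 9 (second significant figure)
Violet → 7 (third significant figure)
Black → ×1 multiplier
Silver → ±10% tolerance
897 × 1 = 897 Ω
Allowed range: 807.3 Ω to 986.7 Ω.
870 ohms lies inside that range.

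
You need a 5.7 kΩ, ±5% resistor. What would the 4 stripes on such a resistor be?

green, violet, red, gold

5700 Ω = 57 × 10^2.
5 → green
7 → violet
Multiplier 10^2 → red.
±5% tolerance → gold.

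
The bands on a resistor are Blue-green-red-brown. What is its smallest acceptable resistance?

Blue → 6 (first significant figure)
Green → 5 (second significant figure)
Red → ×10^2 multiplier
Brown → ±1% tolerance
65 × 100 = 6500 Ω
Smallest = 6500 × (1 − 1/100) = 6435 Ω.

6435 Ω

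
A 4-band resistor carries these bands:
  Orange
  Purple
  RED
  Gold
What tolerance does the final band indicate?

The last band, gold, is the tolerance band.
Gold corresponds to ±5%.

±5%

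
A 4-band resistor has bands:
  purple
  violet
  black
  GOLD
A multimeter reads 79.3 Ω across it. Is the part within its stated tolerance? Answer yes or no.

yes

Violet → 7 (first significant figure)
Violet → 7 (second significant figure)
Black → ×1 multiplier
Gold → ±5% tolerance
77 × 1 = 77 Ω
Allowed range: 73.15 Ω to 80.85 Ω.
79.3 Ω lies inside that range.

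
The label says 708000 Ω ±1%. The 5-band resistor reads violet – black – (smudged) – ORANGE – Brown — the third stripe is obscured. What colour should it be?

708000 Ω = 708 × 10^3.
The third band gives digit 8 of the significand, and 8 is grey.

grey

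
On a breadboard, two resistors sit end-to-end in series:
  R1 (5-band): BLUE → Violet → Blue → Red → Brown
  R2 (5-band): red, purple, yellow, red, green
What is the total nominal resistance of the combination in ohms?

95000 Ω

R1: blue, violet, blue → 676; red ×10^2 → 67600 Ω.
R2: red, violet, yellow → 274; red ×10^2 → 27400 Ω.
Series: 67600 + 27400 = 95000 Ω.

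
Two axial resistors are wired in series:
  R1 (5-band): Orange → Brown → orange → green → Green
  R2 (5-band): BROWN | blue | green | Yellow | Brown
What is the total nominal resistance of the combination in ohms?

R1: orange, brown, orange → 313; green ×10^5 → 31300000 Ω.
R2: brown, blue, green → 165; yellow ×10^4 → 1650000 Ω.
Series: 31300000 + 1650000 = 32950000 Ω.

32950000 Ω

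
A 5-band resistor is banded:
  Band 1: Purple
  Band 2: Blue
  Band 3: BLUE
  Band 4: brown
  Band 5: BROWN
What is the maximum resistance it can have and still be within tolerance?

Violet → 7 (first significant figure)
Blue → 6 (second significant figure)
Blue → 6 (third significant figure)
Brown → ×10 multiplier
Brown → ±1% tolerance
766 × 10 = 7660 Ω
Maximum = 7660 × (1 + 1/100) = 7736.6 Ω.

7736.6 Ω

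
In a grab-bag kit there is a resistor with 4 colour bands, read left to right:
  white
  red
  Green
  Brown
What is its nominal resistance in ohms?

White → 9 (first significant figure)
Red → 2 (second significant figure)
Green → ×10^5 multiplier
92 × 100000 = 9200000 Ω

9200000 Ω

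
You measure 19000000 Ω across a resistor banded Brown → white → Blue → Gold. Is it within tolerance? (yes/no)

yes

Brown → 1 (first significant figure)
White → 9 (second significant figure)
Blue → ×10^6 multiplier
Gold → ±5% tolerance
19 × 1000000 = 19000000 Ω
Allowed range: 18050000 Ω to 19950000 Ω.
19000000 Ω lies inside that range.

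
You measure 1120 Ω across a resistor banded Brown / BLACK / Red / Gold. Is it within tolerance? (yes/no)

Brown → 1 (first significant figure)
Black → 0 (second significant figure)
Red → ×10^2 multiplier
Gold → ±5% tolerance
10 × 100 = 1000 Ω
Allowed range: 950 Ω to 1050 Ω.
1120 Ω lies outside that range.

no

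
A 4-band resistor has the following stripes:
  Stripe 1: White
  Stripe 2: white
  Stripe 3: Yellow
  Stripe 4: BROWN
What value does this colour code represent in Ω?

White → 9 (first significant figure)
White → 9 (second significant figure)
Yellow → ×10^4 multiplier
99 × 10000 = 990000 Ω

990000 Ω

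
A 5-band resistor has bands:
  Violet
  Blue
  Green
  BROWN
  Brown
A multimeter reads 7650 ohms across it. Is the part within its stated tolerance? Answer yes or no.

Violet → 7 (first significant figure)
Blue → 6 (second significant figure)
Green → 5 (third significant figure)
Brown → ×10 multiplier
Brown → ±1% tolerance
765 × 10 = 7650 Ω
Allowed range: 7573.5 Ω to 7726.5 Ω.
7650 ohms lies inside that range.

yes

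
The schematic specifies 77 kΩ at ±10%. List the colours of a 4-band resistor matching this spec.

77000 Ω = 77 × 10^3.
7 → violet
7 → violet
Multiplier 10^3 → orange.
±10% tolerance → silver.

violet, violet, orange, silver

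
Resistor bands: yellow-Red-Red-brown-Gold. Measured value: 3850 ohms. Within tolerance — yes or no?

Yellow → 4 (first significant figure)
Red → 2 (second significant figure)
Red → 2 (third significant figure)
Brown → ×10 multiplier
Gold → ±5% tolerance
422 × 10 = 4220 Ω
Allowed range: 4009 Ω to 4431 Ω.
3850 ohms lies outside that range.

no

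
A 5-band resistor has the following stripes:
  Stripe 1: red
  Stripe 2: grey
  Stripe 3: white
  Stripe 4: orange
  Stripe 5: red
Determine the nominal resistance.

289000 Ω

Red → 2 (first significant figure)
Grey → 8 (second significant figure)
White → 9 (third significant figure)
Orange → ×10^3 multiplier
289 × 1000 = 289000 Ω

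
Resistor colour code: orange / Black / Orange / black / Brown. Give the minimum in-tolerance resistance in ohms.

299.97 Ω

Orange → 3 (first significant figure)
Black → 0 (second significant figure)
Orange → 3 (third significant figure)
Black → ×1 multiplier
Brown → ±1% tolerance
303 × 1 = 303 Ω
Minimum = 303 × (1 − 1/100) = 299.97 Ω.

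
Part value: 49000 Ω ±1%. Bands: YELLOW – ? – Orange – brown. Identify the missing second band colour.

49000 Ω = 49 × 10^3.
The second band gives digit 9 of the significand, and 9 is white.

white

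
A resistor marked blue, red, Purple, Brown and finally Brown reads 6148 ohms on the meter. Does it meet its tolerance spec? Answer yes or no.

no

Blue → 6 (first significant figure)
Red → 2 (second significant figure)
Violet → 7 (third significant figure)
Brown → ×10 multiplier
Brown → ±1% tolerance
627 × 10 = 6270 Ω
Allowed range: 6207.3 Ω to 6332.7 Ω.
6148 ohms lies outside that range.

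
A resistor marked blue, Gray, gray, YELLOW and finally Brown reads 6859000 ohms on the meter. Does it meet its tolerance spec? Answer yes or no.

Blue → 6 (first significant figure)
Grey → 8 (second significant figure)
Grey → 8 (third significant figure)
Yellow → ×10^4 multiplier
Brown → ±1% tolerance
688 × 10000 = 6880000 Ω
Allowed range: 6811200 Ω to 6948800 Ω.
6859000 ohms lies inside that range.

yes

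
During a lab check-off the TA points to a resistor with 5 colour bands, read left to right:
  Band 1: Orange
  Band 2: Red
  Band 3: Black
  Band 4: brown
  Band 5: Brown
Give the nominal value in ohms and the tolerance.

Orange → 3 (first significant figure)
Red → 2 (second significant figure)
Black → 0 (third significant figure)
Brown → ×10 multiplier
Brown → ±1% tolerance
320 × 10 = 3200 Ω

3200 Ω ±1%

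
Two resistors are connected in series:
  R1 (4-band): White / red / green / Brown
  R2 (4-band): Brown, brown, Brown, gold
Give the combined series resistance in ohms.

9200110 Ω

R1: white, red → 92; green ×10^5 → 9200000 Ω.
R2: brown, brown → 11; brown ×10 → 110 Ω.
Series: 9200000 + 110 = 9200110 Ω.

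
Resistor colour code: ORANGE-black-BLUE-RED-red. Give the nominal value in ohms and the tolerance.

Orange → 3 (first significant figure)
Black → 0 (second significant figure)
Blue → 6 (third significant figure)
Red → ×10^2 multiplier
Red → ±2% tolerance
306 × 100 = 30600 Ω

30600 Ω ±2%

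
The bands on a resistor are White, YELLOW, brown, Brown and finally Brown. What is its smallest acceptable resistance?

White → 9 (first significant figure)
Yellow → 4 (second significant figure)
Brown → 1 (third significant figure)
Brown → ×10 multiplier
Brown → ±1% tolerance
941 × 10 = 9410 Ω
Smallest = 9410 × (1 − 1/100) = 9315.9 Ω.

9315.9 Ω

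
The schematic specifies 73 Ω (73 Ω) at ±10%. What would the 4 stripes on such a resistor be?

73 Ω = 73 × 10^0.
7 → violet
3 → orange
Multiplier 10^0 → black.
±10% tolerance → silver.

violet, orange, black, silver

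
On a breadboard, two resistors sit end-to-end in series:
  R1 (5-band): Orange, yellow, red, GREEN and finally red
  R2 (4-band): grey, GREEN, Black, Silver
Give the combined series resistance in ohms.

R1: orange, yellow, red → 342; green ×10^5 → 34200000 Ω.
R2: grey, green → 85; black ×1 → 85 Ω.
Series: 34200000 + 85 = 34200085 Ω.

34200085 Ω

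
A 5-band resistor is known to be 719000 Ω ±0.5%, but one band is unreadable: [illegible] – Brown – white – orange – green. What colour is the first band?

719000 Ω = 719 × 10^3.
The first band gives digit 7 of the significand, and 7 is violet.

violet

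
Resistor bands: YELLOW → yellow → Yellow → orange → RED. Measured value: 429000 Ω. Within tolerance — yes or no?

Yellow → 4 (first significant figure)
Yellow → 4 (second significant figure)
Yellow → 4 (third significant figure)
Orange → ×10^3 multiplier
Red → ±2% tolerance
444 × 1000 = 444000 Ω
Allowed range: 435120 Ω to 452880 Ω.
429000 Ω lies outside that range.

no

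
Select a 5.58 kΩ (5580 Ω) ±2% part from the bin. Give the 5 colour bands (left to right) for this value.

green, green, grey, brown, red

5580 Ω = 558 × 10^1.
5 → green
5 → green
8 → grey
Multiplier 10^1 → brown.
±2% tolerance → red.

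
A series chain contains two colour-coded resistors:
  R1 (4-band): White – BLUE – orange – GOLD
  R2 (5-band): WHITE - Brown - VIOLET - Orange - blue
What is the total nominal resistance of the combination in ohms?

R1: white, blue → 96; orange ×10^3 → 96000 Ω.
R2: white, brown, violet → 917; orange ×10^3 → 917000 Ω.
Series: 96000 + 917000 = 1013000 Ω.

1013000 Ω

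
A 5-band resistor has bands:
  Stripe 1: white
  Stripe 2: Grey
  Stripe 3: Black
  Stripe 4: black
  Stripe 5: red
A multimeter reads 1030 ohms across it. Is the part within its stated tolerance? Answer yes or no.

no

White → 9 (first significant figure)
Grey → 8 (second significant figure)
Black → 0 (third significant figure)
Black → ×1 multiplier
Red → ±2% tolerance
980 × 1 = 980 Ω
Allowed range: 960.4 Ω to 999.6 Ω.
1030 ohms lies outside that range.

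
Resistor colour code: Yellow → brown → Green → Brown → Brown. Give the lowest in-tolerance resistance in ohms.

Yellow → 4 (first significant figure)
Brown → 1 (second significant figure)
Green → 5 (third significant figure)
Brown → ×10 multiplier
Brown → ±1% tolerance
415 × 10 = 4150 Ω
Lowest = 4150 × (1 − 1/100) = 4108.5 Ω.

4108.5 Ω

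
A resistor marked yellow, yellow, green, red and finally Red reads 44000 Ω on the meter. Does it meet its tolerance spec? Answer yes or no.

yes

Yellow → 4 (first significant figure)
Yellow → 4 (second significant figure)
Green → 5 (third significant figure)
Red → ×10^2 multiplier
Red → ±2% tolerance
445 × 100 = 44500 Ω
Allowed range: 43610 Ω to 45390 Ω.
44000 Ω lies inside that range.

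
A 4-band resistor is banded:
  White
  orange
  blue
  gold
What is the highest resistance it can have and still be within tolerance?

97650000 Ω

White → 9 (first significant figure)
Orange → 3 (second significant figure)
Blue → ×10^6 multiplier
Gold → ±5% tolerance
93 × 1000000 = 93000000 Ω
Highest = 93000000 × (1 + 5/100) = 97650000 Ω.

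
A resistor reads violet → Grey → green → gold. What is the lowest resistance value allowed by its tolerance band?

Violet → 7 (first significant figure)
Grey → 8 (second significant figure)
Green → ×10^5 multiplier
Gold → ±5% tolerance
78 × 100000 = 7800000 Ω
Lowest = 7800000 × (1 − 5/100) = 7410000 Ω.

7410000 Ω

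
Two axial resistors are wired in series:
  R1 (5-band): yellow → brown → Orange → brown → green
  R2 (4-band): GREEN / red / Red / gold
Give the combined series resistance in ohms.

9330 Ω

R1: yellow, brown, orange → 413; brown ×10 → 4130 Ω.
R2: green, red → 52; red ×10^2 → 5200 Ω.
Series: 4130 + 5200 = 9330 Ω.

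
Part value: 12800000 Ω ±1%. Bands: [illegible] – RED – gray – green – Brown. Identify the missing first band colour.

12800000 Ω = 128 × 10^5.
The first band gives digit 1 of the significand, and 1 is brown.

brown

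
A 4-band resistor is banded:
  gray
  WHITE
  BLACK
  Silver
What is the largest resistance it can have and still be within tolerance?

Grey → 8 (first significant figure)
White → 9 (second significant figure)
Black → ×1 multiplier
Silver → ±10% tolerance
89 × 1 = 89 Ω
Largest = 89 × (1 + 10/100) = 97.9 Ω.

97.9 Ω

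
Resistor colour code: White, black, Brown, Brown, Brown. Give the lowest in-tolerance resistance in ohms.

8919.9 Ω

White → 9 (first significant figure)
Black → 0 (second significant figure)
Brown → 1 (third significant figure)
Brown → ×10 multiplier
Brown → ±1% tolerance
901 × 10 = 9010 Ω
Lowest = 9010 × (1 − 1/100) = 8919.9 Ω.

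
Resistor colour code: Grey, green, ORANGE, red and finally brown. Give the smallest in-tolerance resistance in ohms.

84447 Ω

Grey → 8 (first significant figure)
Green → 5 (second significant figure)
Orange → 3 (third significant figure)
Red → ×10^2 multiplier
Brown → ±1% tolerance
853 × 100 = 85300 Ω
Smallest = 85300 × (1 − 1/100) = 84447 Ω.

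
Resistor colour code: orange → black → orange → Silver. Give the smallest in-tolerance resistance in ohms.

Orange → 3 (first significant figure)
Black → 0 (second significant figure)
Orange → ×10^3 multiplier
Silver → ±10% tolerance
30 × 1000 = 30000 Ω
Smallest = 30000 × (1 − 10/100) = 27000 Ω.

27000 Ω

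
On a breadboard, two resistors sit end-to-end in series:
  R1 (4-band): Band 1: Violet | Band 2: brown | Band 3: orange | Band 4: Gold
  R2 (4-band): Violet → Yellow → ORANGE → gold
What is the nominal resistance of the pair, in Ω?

145000 Ω

R1: violet, brown → 71; orange ×10^3 → 71000 Ω.
R2: violet, yellow → 74; orange ×10^3 → 74000 Ω.
Series: 71000 + 74000 = 145000 Ω.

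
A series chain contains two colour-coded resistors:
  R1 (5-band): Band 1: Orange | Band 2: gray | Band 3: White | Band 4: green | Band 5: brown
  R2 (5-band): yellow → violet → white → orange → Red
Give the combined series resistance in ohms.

39379000 Ω

R1: orange, grey, white → 389; green ×10^5 → 38900000 Ω.
R2: yellow, violet, white → 479; orange ×10^3 → 479000 Ω.
Series: 38900000 + 479000 = 39379000 Ω.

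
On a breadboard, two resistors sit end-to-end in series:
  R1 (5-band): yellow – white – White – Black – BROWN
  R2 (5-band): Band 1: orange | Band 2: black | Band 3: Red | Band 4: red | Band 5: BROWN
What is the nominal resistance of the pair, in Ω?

30699 Ω

R1: yellow, white, white → 499; black ×1 → 499 Ω.
R2: orange, black, red → 302; red ×10^2 → 30200 Ω.
Series: 499 + 30200 = 30699 Ω.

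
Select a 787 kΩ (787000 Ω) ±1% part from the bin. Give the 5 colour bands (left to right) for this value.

787000 Ω = 787 × 10^3.
7 → violet
8 → grey
7 → violet
Multiplier 10^3 → orange.
±1% tolerance → brown.

violet, grey, violet, orange, brown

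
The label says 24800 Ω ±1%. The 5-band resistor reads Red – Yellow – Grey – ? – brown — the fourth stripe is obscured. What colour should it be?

24800 Ω = 248 × 10^2.
The fourth band is the multiplier, 10^2, which is red.

red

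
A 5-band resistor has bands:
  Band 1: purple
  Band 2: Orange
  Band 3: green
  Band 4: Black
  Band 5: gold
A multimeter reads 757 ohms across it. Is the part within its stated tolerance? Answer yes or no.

yes

Violet → 7 (first significant figure)
Orange → 3 (second significant figure)
Green → 5 (third significant figure)
Black → ×1 multiplier
Gold → ±5% tolerance
735 × 1 = 735 Ω
Allowed range: 698.25 Ω to 771.75 Ω.
757 ohms lies inside that range.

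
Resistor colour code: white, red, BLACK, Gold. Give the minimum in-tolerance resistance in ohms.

87.4 Ω

White → 9 (first significant figure)
Red → 2 (second significant figure)
Black → ×1 multiplier
Gold → ±5% tolerance
92 × 1 = 92 Ω
Minimum = 92 × (1 − 5/100) = 87.4 Ω.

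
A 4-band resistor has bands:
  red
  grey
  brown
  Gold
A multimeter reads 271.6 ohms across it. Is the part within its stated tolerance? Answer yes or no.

Red → 2 (first significant figure)
Grey → 8 (second significant figure)
Brown → ×10 multiplier
Gold → ±5% tolerance
28 × 10 = 280 Ω
Allowed range: 266 Ω to 294 Ω.
271.6 ohms lies inside that range.

yes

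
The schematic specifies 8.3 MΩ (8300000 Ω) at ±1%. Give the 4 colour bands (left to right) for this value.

grey, orange, green, brown

8300000 Ω = 83 × 10^5.
8 → grey
3 → orange
Multiplier 10^5 → green.
±1% tolerance → brown.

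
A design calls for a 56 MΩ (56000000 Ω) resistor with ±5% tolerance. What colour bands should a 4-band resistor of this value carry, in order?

56000000 Ω = 56 × 10^6.
5 → green
6 → blue
Multiplier 10^6 → blue.
±5% tolerance → gold.

green, blue, blue, gold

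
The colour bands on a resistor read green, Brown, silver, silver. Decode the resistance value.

Green → 5 (first significant figure)
Brown → 1 (second significant figure)
Silver → ×0.01 multiplier
51 × 0.01 = 0.51 Ω

0.51 Ω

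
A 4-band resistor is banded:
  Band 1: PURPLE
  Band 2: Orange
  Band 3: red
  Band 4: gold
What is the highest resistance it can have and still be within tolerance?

Violet → 7 (first significant figure)
Orange → 3 (second significant figure)
Red → ×10^2 multiplier
Gold → ±5% tolerance
73 × 100 = 7300 Ω
Highest = 7300 × (1 + 5/100) = 7665 Ω.

7665 Ω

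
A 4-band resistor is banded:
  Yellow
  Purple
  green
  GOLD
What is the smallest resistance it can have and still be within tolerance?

4465000 Ω

Yellow → 4 (first significant figure)
Violet → 7 (second significant figure)
Green → ×10^5 multiplier
Gold → ±5% tolerance
47 × 100000 = 4700000 Ω
Smallest = 4700000 × (1 − 5/100) = 4465000 Ω.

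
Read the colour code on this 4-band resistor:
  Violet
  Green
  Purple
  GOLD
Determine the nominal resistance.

750000000 Ω

Violet → 7 (first significant figure)
Green → 5 (second significant figure)
Violet → ×10^7 multiplier
75 × 10000000 = 750000000 Ω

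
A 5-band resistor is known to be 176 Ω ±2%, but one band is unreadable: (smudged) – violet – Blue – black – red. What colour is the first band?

brown

176 Ω = 176 × 10^0.
The first band gives digit 1 of the significand, and 1 is brown.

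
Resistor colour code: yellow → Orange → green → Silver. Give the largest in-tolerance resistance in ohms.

Yellow → 4 (first significant figure)
Orange → 3 (second significant figure)
Green → ×10^5 multiplier
Silver → ±10% tolerance
43 × 100000 = 4300000 Ω
Largest = 4300000 × (1 + 10/100) = 4730000 Ω.

4730000 Ω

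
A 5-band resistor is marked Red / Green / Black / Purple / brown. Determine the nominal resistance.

Red → 2 (first significant figure)
Green → 5 (second significant figure)
Black → 0 (third significant figure)
Violet → ×10^7 multiplier
250 × 10000000 = 2500000000 Ω

2500000000 Ω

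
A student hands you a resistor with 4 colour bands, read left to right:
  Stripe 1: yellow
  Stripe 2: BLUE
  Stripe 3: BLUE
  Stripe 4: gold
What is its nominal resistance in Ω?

Yellow → 4 (first significant figure)
Blue → 6 (second significant figure)
Blue → ×10^6 multiplier
46 × 1000000 = 46000000 Ω

46000000 Ω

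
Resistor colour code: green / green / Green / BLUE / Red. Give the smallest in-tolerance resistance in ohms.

Green → 5 (first significant figure)
Green → 5 (second significant figure)
Green → 5 (third significant figure)
Blue → ×10^6 multiplier
Red → ±2% tolerance
555 × 1000000 = 555000000 Ω
Smallest = 555000000 × (1 − 2/100) = 543900000 Ω.

543900000 Ω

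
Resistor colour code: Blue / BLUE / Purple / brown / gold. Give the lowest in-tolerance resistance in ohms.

6336.5 Ω

Blue → 6 (first significant figure)
Blue → 6 (second significant figure)
Violet → 7 (third significant figure)
Brown → ×10 multiplier
Gold → ±5% tolerance
667 × 10 = 6670 Ω
Lowest = 6670 × (1 − 5/100) = 6336.5 Ω.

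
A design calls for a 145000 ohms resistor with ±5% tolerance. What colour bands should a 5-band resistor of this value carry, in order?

145000 Ω = 145 × 10^3.
1 → brown
4 → yellow
5 → green
Multiplier 10^3 → orange.
±5% tolerance → gold.

brown, yellow, green, orange, gold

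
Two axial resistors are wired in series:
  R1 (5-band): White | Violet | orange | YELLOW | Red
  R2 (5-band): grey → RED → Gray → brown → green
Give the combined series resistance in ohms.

R1: white, violet, orange → 973; yellow ×10^4 → 9730000 Ω.
R2: grey, red, grey → 828; brown ×10 → 8280 Ω.
Series: 9730000 + 8280 = 9738280 Ω.

9738280 Ω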